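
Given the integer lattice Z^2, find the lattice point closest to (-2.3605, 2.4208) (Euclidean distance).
(-2, 2)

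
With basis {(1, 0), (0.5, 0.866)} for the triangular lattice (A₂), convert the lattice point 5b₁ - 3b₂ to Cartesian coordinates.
(3.5, -2.598)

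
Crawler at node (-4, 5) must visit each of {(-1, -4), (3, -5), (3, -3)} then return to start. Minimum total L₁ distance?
34
(one optimal route: (-4, 5) → (-1, -4) → (3, -5) → (3, -3) → (-4, 5))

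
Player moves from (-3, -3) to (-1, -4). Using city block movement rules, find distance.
3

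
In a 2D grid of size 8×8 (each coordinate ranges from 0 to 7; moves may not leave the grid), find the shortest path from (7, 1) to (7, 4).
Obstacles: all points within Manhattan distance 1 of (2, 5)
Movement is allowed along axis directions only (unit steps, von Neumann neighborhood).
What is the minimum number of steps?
3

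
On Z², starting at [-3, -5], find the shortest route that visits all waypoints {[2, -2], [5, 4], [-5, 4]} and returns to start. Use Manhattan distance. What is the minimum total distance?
38
(one optimal route: (-3, -5) → (2, -2) → (5, 4) → (-5, 4) → (-3, -5))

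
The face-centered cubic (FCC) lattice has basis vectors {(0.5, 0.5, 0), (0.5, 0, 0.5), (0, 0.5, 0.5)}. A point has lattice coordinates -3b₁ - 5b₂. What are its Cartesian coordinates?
(-4, -1.5, -2.5)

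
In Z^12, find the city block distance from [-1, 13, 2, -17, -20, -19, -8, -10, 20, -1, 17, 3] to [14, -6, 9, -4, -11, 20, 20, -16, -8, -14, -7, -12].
216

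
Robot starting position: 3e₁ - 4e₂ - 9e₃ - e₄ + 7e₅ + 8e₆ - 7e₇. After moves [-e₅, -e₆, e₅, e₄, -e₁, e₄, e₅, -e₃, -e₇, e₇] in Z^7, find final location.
(2, -4, -10, 1, 8, 7, -7)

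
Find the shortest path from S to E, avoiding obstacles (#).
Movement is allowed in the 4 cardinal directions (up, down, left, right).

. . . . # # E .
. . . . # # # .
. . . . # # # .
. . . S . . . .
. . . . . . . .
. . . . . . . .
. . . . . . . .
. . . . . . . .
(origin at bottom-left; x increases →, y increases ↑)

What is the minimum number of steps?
8
(one shortest path: (3, 4) → (4, 4) → (5, 4) → (6, 4) → (7, 4) → (7, 5) → (7, 6) → (7, 7) → (6, 7))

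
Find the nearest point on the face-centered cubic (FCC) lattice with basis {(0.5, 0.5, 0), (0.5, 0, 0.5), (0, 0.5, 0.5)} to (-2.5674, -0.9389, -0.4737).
(-2.5, -1, -0.5)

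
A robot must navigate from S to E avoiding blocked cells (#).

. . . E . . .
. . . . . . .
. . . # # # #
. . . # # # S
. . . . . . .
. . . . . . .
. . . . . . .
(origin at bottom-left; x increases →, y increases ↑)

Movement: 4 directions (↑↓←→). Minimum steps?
10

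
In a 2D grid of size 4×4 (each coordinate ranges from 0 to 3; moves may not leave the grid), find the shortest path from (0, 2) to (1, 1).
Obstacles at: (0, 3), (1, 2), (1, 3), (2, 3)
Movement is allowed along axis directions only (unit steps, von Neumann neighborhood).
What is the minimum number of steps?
2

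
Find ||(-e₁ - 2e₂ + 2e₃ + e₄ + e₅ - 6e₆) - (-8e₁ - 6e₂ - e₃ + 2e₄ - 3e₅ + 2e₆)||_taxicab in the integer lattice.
27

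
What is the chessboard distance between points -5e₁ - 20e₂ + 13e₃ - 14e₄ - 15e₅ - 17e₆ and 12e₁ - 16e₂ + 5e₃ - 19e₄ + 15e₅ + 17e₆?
34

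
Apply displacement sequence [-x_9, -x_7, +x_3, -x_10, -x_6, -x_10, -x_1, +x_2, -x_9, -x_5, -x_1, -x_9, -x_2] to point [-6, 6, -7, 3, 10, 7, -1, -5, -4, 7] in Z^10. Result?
(-8, 6, -6, 3, 9, 6, -2, -5, -7, 5)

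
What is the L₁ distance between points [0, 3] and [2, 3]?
2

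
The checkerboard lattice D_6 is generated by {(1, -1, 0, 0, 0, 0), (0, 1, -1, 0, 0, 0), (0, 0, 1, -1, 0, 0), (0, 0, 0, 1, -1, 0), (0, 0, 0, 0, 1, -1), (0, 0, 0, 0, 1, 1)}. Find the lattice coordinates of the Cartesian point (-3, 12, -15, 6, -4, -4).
-3b₁ + 9b₂ - 6b₃ - 4b₆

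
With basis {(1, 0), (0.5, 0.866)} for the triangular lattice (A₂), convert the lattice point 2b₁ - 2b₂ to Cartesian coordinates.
(1, -1.732)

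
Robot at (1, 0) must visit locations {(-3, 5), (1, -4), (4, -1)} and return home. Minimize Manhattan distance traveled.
32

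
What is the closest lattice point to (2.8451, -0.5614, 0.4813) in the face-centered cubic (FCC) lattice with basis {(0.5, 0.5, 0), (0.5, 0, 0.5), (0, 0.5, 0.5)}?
(3, -0.5, 0.5)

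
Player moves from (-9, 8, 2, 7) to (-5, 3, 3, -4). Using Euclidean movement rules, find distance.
12.7671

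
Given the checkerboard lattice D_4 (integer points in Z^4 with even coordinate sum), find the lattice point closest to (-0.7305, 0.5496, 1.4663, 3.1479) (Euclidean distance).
(-1, 1, 1, 3)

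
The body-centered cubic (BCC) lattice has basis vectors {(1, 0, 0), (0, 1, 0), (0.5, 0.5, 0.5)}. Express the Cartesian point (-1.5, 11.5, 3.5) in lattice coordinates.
-5b₁ + 8b₂ + 7b₃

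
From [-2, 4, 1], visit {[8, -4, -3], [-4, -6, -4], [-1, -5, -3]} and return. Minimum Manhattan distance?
54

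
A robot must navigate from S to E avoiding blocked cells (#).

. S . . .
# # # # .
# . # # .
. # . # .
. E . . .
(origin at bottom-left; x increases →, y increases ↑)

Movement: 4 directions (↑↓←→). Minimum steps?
10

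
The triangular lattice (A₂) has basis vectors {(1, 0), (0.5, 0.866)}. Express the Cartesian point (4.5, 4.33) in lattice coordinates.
2b₁ + 5b₂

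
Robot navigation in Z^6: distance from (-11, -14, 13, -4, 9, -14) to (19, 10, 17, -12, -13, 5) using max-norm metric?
30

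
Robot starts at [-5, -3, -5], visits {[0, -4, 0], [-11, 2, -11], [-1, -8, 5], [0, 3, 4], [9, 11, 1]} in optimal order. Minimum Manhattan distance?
88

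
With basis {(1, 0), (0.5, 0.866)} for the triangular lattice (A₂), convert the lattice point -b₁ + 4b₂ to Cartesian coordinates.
(1, 3.464)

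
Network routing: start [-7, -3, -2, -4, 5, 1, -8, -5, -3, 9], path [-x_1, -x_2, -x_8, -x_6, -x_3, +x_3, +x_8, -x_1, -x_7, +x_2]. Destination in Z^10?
(-9, -3, -2, -4, 5, 0, -9, -5, -3, 9)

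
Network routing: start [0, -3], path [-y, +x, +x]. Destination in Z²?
(2, -4)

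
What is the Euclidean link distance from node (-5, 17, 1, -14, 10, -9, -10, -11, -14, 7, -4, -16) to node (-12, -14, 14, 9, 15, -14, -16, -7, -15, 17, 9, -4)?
47.1593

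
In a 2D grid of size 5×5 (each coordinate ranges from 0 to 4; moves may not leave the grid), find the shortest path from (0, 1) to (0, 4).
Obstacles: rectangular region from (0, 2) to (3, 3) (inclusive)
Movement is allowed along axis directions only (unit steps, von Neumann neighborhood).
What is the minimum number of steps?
11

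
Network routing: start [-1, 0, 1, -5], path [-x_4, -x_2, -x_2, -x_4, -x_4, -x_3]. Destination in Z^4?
(-1, -2, 0, -8)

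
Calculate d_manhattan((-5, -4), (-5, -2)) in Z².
2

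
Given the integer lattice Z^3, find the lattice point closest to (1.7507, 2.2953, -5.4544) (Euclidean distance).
(2, 2, -5)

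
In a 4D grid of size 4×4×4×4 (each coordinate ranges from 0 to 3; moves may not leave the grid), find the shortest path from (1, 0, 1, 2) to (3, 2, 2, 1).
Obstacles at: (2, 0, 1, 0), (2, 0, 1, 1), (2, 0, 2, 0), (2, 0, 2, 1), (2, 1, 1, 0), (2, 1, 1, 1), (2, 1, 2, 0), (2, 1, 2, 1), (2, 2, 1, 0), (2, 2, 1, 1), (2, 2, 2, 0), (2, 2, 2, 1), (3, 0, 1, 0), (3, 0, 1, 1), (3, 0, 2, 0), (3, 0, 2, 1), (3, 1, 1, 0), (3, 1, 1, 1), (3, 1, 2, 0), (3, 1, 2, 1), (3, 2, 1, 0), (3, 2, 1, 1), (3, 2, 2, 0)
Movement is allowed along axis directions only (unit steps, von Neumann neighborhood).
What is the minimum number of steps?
6
(one shortest path: (1, 0, 1, 2) → (2, 0, 1, 2) → (3, 0, 1, 2) → (3, 1, 1, 2) → (3, 2, 1, 2) → (3, 2, 2, 2) → (3, 2, 2, 1))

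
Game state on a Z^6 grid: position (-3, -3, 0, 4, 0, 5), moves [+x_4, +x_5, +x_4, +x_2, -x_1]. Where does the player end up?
(-4, -2, 0, 6, 1, 5)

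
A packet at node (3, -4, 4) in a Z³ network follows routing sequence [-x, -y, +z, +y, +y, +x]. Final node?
(3, -3, 5)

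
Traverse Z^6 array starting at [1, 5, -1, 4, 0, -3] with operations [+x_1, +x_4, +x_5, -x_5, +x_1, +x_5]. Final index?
(3, 5, -1, 5, 1, -3)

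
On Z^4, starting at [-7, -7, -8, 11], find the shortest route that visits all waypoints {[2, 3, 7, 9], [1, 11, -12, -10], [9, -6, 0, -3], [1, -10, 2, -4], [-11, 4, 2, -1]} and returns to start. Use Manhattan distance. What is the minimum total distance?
202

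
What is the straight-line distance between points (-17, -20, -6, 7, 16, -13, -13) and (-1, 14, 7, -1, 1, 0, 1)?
47.2758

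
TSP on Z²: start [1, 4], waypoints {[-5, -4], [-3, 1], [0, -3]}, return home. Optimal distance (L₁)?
28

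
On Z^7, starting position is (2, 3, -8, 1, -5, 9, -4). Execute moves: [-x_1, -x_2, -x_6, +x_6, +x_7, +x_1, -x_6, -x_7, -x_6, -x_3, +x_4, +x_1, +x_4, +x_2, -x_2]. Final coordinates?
(3, 2, -9, 3, -5, 7, -4)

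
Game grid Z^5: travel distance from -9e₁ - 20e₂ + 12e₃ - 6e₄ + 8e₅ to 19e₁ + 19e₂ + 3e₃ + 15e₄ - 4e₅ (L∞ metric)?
39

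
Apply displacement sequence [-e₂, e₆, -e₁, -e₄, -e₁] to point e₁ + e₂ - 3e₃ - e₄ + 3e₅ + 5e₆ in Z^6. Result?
(-1, 0, -3, -2, 3, 6)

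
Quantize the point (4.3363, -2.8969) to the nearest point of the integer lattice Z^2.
(4, -3)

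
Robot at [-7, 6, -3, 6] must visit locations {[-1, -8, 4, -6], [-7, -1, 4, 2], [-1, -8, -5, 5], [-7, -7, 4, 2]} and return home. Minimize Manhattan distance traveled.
82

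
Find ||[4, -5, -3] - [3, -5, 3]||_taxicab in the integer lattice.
7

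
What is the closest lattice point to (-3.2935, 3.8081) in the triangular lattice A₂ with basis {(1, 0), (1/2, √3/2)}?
(-3, 3.464)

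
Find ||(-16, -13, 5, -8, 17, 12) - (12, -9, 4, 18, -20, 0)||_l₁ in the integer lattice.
108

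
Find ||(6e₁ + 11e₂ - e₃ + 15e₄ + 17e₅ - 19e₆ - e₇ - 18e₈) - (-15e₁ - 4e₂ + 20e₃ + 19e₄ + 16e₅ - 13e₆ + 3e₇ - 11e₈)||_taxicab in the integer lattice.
79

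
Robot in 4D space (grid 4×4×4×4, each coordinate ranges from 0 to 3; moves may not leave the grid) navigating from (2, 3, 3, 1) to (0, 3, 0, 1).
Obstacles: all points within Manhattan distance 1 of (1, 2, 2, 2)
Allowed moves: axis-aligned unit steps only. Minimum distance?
5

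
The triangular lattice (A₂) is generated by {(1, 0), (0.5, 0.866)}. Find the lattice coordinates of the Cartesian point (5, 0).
5b₁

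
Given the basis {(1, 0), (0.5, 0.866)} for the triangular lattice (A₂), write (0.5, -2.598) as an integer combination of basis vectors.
2b₁ - 3b₂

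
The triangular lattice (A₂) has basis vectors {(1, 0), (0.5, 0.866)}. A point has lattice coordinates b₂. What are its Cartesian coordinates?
(0.5, 0.866)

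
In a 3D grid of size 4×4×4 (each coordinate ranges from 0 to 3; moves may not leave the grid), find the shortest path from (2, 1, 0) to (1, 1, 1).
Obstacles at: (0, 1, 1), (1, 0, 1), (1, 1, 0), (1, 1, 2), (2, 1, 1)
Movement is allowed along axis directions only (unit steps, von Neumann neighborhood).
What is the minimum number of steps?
4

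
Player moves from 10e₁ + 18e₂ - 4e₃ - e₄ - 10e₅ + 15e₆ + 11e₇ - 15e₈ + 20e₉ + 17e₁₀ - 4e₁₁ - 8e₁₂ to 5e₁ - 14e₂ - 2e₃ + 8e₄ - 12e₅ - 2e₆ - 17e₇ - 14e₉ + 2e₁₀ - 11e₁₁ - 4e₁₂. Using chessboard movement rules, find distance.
34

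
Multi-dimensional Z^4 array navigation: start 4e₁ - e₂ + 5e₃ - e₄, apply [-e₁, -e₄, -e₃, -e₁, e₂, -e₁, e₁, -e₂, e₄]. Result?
(2, -1, 4, -1)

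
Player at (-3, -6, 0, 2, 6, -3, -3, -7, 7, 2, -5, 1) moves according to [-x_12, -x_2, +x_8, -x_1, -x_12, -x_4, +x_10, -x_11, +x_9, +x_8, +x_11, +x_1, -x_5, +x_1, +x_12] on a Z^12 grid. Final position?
(-2, -7, 0, 1, 5, -3, -3, -5, 8, 3, -5, 0)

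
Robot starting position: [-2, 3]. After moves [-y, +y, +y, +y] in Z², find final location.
(-2, 5)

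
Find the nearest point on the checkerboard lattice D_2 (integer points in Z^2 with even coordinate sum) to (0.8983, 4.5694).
(1, 5)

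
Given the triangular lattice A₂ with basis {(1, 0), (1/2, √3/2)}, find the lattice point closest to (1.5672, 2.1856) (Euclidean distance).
(1.5, 2.598)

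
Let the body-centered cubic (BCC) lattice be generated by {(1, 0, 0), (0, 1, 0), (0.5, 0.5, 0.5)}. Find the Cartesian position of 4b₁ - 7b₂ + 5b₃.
(6.5, -4.5, 2.5)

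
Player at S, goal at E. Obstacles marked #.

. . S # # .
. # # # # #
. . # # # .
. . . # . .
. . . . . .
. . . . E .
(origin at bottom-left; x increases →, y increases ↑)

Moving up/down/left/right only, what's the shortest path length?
11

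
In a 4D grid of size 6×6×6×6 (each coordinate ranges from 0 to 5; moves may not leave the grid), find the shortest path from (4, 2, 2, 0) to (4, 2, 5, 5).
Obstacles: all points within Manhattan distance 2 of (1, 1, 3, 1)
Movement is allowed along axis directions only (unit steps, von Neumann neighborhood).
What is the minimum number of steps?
8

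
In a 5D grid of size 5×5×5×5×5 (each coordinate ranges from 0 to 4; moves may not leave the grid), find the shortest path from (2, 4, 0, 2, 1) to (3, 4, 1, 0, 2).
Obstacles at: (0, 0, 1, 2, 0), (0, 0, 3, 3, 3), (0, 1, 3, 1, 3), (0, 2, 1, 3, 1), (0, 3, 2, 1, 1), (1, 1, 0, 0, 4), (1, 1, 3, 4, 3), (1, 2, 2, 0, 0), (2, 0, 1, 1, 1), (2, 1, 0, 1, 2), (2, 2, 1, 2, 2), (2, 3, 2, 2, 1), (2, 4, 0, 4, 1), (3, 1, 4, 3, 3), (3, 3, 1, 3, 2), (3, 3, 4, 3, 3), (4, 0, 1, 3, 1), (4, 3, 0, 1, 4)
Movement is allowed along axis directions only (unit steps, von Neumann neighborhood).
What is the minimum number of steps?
5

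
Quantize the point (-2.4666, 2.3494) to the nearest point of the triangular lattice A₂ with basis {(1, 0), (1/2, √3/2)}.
(-2.5, 2.598)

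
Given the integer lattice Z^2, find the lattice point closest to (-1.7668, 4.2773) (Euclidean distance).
(-2, 4)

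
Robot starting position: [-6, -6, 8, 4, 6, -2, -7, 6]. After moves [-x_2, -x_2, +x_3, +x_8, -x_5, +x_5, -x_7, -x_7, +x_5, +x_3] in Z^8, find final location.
(-6, -8, 10, 4, 7, -2, -9, 7)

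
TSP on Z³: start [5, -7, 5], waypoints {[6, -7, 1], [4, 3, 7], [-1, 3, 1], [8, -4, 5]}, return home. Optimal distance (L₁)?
52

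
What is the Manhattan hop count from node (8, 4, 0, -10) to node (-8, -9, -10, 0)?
49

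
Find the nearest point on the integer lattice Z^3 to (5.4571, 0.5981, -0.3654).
(5, 1, 0)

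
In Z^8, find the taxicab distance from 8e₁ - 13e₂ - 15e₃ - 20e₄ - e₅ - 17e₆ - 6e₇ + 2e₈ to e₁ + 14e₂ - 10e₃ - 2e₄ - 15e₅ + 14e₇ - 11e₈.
121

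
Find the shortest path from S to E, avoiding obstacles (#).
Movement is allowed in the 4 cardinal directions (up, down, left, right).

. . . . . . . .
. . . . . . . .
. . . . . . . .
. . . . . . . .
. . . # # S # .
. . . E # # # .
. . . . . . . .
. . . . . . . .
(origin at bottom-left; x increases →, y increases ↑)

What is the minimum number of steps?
7
(one shortest path: (5, 3) → (5, 4) → (4, 4) → (3, 4) → (2, 4) → (2, 3) → (2, 2) → (3, 2))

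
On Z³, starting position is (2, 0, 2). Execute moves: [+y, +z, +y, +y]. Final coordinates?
(2, 3, 3)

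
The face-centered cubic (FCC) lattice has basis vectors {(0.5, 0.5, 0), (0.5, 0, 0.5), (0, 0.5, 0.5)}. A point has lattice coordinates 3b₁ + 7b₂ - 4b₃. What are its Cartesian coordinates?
(5, -0.5, 1.5)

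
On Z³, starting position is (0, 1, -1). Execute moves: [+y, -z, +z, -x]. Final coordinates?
(-1, 2, -1)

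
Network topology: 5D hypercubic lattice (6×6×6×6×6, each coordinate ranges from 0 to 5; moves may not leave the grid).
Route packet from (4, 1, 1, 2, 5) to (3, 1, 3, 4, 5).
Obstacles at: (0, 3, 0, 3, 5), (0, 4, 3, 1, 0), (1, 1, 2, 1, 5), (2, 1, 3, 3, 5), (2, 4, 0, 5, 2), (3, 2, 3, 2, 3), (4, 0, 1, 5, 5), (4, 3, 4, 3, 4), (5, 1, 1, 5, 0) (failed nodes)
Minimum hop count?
5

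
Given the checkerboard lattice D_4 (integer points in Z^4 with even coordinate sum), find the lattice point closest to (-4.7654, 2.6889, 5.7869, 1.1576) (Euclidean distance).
(-5, 2, 6, 1)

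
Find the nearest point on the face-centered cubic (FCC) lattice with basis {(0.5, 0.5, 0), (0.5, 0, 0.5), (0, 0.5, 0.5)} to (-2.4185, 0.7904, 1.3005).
(-2.5, 1, 1.5)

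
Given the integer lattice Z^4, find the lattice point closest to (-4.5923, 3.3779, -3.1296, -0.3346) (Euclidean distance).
(-5, 3, -3, 0)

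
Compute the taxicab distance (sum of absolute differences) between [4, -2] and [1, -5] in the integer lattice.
6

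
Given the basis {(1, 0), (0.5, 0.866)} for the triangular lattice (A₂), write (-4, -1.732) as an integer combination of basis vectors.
-3b₁ - 2b₂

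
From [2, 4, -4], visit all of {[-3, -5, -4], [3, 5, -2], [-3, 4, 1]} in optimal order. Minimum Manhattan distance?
28
(one optimal route: (2, 4, -4) → (3, 5, -2) → (-3, 4, 1) → (-3, -5, -4))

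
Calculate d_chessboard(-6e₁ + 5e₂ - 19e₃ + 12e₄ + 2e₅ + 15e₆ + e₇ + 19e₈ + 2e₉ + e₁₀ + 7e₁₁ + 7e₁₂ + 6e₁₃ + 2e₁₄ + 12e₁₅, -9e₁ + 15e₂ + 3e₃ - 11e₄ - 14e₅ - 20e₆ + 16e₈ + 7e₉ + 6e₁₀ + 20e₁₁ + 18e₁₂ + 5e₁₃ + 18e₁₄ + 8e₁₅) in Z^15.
35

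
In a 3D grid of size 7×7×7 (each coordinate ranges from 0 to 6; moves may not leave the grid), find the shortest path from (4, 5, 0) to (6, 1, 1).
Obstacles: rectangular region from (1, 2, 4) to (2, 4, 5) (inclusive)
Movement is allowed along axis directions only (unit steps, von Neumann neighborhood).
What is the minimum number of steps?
7
(one shortest path: (4, 5, 0) → (5, 5, 0) → (6, 5, 0) → (6, 4, 0) → (6, 3, 0) → (6, 2, 0) → (6, 1, 0) → (6, 1, 1))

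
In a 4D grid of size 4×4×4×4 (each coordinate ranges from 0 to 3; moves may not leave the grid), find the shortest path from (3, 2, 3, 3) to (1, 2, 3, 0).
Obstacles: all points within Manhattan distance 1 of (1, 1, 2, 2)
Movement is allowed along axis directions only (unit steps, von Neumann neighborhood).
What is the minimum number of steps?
5
(one shortest path: (3, 2, 3, 3) → (2, 2, 3, 3) → (1, 2, 3, 3) → (1, 2, 3, 2) → (1, 2, 3, 1) → (1, 2, 3, 0))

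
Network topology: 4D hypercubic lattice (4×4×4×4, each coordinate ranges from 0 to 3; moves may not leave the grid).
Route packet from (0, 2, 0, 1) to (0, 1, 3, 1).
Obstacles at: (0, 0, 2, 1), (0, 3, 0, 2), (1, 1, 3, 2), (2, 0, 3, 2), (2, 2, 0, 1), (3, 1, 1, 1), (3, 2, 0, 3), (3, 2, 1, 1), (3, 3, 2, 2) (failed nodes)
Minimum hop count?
4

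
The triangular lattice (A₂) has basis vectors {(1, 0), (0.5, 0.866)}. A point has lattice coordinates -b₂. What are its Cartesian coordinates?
(-0.5, -0.866)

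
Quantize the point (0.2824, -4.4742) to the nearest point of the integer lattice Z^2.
(0, -4)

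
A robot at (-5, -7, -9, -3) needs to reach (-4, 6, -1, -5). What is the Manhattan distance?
24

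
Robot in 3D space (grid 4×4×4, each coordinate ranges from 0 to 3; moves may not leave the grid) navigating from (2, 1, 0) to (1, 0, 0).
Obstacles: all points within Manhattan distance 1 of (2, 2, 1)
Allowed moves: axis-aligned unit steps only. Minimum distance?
2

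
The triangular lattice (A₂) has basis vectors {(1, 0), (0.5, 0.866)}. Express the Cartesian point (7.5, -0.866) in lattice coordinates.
8b₁ - b₂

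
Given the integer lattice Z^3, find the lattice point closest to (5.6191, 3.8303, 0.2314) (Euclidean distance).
(6, 4, 0)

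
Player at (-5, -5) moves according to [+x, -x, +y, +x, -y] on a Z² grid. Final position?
(-4, -5)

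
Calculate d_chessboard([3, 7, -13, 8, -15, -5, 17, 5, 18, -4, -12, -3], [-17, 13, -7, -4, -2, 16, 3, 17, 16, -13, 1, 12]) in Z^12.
21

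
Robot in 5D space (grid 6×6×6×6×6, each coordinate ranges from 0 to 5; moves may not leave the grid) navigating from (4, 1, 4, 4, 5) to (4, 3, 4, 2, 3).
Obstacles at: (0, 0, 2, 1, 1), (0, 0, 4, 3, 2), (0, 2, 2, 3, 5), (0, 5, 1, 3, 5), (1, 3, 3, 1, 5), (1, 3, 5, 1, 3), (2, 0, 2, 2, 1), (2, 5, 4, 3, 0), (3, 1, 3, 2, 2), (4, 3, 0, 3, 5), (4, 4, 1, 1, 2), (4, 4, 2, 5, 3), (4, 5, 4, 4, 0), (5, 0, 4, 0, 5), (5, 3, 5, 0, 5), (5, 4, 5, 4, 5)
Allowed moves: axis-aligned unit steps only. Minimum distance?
6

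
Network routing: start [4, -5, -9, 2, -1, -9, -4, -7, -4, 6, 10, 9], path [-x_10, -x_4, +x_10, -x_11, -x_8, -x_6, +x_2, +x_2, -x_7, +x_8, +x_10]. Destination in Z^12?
(4, -3, -9, 1, -1, -10, -5, -7, -4, 7, 9, 9)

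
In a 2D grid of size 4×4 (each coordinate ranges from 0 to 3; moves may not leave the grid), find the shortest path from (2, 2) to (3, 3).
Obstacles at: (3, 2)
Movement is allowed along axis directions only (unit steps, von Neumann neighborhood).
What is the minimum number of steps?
2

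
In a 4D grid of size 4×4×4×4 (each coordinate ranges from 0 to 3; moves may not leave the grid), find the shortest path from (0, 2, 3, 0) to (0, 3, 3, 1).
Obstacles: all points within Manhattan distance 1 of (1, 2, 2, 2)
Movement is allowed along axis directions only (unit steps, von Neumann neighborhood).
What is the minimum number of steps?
2
(one shortest path: (0, 2, 3, 0) → (0, 3, 3, 0) → (0, 3, 3, 1))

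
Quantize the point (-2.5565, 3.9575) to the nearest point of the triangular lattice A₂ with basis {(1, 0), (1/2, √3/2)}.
(-2.5, 4.33)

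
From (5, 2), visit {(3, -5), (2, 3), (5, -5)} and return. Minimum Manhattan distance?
22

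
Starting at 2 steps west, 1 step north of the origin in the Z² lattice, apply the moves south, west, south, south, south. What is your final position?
(-3, -3)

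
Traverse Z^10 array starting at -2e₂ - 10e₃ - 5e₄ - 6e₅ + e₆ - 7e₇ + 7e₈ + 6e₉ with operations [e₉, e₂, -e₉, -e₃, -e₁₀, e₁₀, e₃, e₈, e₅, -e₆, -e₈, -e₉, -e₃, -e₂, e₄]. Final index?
(0, -2, -11, -4, -5, 0, -7, 7, 5, 0)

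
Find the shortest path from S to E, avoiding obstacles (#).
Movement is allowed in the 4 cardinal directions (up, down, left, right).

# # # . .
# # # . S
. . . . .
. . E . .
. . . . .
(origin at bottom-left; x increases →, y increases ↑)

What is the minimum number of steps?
4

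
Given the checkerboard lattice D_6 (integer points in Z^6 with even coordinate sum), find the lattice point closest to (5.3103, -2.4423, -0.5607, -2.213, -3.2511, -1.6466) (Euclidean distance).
(5, -3, -1, -2, -3, -2)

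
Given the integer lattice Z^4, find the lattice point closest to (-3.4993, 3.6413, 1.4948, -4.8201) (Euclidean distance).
(-3, 4, 1, -5)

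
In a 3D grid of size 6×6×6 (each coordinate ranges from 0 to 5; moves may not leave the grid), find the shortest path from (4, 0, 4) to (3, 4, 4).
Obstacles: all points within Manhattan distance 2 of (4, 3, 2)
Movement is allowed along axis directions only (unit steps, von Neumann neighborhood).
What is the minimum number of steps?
5
(one shortest path: (4, 0, 4) → (3, 0, 4) → (3, 1, 4) → (3, 2, 4) → (3, 3, 4) → (3, 4, 4))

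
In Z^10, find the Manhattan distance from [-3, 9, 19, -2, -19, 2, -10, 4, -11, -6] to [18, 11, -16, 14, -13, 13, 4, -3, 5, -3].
131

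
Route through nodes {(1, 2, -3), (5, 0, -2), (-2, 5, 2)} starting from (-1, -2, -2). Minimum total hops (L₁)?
26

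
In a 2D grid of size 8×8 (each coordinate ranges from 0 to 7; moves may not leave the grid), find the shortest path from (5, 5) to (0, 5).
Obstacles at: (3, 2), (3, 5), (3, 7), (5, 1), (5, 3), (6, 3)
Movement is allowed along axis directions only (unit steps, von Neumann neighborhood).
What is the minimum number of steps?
7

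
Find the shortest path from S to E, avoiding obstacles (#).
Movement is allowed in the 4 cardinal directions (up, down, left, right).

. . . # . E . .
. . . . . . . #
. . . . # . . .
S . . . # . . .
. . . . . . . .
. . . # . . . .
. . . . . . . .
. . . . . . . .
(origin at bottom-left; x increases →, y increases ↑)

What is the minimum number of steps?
8
(one shortest path: (0, 4) → (1, 4) → (2, 4) → (3, 4) → (3, 5) → (3, 6) → (4, 6) → (5, 6) → (5, 7))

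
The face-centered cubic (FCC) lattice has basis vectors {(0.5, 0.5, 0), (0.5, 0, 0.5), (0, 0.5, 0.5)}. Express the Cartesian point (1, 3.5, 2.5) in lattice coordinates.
2b₁ + 5b₃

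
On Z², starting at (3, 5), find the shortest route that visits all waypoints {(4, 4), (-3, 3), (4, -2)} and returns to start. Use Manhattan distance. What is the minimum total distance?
28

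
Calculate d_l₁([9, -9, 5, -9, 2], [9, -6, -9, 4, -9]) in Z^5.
41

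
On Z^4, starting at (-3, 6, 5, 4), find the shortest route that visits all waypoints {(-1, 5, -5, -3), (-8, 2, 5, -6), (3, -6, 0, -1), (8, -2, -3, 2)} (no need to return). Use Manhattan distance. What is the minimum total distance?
79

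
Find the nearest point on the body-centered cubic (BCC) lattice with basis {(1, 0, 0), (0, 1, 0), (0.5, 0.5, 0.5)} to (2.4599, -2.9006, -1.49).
(2.5, -2.5, -1.5)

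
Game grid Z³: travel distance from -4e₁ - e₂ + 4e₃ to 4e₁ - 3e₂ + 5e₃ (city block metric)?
11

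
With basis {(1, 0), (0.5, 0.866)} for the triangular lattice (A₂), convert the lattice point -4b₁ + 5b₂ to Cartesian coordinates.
(-1.5, 4.33)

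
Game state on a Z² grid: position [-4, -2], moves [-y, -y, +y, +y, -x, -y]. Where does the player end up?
(-5, -3)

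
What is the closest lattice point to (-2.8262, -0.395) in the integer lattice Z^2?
(-3, 0)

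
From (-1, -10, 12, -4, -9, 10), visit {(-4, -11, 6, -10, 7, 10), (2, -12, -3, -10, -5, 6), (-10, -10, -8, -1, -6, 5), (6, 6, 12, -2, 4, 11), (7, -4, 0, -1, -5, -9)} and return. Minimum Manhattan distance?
232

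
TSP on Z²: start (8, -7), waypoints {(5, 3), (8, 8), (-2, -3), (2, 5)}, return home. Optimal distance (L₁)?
54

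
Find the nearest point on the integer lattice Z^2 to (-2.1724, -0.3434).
(-2, 0)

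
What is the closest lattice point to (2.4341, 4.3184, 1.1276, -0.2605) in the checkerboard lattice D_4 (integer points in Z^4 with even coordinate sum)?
(3, 4, 1, 0)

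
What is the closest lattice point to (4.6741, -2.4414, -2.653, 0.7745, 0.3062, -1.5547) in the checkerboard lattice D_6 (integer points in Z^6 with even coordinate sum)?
(5, -2, -3, 1, 0, -1)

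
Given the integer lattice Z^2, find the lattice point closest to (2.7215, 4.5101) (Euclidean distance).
(3, 5)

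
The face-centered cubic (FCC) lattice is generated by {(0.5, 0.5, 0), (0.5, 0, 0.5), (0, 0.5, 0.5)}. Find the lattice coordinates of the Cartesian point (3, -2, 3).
-2b₁ + 8b₂ - 2b₃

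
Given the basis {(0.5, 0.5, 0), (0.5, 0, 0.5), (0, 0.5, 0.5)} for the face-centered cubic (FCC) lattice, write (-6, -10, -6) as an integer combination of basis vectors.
-10b₁ - 2b₂ - 10b₃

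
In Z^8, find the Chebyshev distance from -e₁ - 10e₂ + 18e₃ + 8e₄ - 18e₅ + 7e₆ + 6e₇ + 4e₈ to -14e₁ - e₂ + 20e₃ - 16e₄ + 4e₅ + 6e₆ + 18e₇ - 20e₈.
24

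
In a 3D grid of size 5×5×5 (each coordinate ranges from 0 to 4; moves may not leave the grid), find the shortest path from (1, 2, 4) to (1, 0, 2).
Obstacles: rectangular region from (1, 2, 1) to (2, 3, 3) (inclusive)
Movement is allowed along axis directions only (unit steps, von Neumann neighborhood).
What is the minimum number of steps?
4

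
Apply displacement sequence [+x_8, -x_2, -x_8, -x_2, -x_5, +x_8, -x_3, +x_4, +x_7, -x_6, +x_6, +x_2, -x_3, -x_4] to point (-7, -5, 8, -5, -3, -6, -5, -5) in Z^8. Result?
(-7, -6, 6, -5, -4, -6, -4, -4)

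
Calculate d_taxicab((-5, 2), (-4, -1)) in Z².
4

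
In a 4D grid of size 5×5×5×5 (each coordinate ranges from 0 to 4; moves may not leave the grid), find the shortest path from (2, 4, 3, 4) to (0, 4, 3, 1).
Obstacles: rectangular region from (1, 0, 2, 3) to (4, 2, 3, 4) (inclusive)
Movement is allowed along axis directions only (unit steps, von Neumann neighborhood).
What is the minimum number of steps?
5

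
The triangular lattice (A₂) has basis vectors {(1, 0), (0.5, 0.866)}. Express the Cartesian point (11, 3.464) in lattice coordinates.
9b₁ + 4b₂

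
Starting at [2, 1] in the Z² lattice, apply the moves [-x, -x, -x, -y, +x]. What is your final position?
(0, 0)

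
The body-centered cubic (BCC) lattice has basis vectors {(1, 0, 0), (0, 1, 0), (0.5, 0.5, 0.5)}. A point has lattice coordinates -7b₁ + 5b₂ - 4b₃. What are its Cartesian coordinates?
(-9, 3, -2)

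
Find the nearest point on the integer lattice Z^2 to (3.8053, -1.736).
(4, -2)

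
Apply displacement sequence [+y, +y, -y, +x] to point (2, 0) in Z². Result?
(3, 1)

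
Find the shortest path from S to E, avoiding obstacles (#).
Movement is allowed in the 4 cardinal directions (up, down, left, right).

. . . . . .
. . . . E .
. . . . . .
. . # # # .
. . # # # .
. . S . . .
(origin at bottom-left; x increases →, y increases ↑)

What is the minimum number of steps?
8
(one shortest path: (2, 0) → (1, 0) → (1, 1) → (1, 2) → (1, 3) → (2, 3) → (3, 3) → (4, 3) → (4, 4))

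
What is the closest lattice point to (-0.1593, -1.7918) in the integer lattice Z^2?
(0, -2)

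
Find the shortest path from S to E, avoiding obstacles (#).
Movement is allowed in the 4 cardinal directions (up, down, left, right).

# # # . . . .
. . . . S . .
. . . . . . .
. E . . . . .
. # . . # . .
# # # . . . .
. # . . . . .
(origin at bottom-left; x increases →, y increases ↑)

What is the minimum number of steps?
5
(one shortest path: (4, 5) → (3, 5) → (2, 5) → (1, 5) → (1, 4) → (1, 3))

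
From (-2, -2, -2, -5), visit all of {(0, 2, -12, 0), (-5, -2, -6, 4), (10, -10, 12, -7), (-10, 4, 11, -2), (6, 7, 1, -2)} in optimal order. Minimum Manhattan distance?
130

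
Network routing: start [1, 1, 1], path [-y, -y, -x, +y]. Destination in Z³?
(0, 0, 1)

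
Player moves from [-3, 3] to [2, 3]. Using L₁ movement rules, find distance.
5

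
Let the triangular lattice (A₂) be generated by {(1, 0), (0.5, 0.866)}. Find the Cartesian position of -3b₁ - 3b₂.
(-4.5, -2.598)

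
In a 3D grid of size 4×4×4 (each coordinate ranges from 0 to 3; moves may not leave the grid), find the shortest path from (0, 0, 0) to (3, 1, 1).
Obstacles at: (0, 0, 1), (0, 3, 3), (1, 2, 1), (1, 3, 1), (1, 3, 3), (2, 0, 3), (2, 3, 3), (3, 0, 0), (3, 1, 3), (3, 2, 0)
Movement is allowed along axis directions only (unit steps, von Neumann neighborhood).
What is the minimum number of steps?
5
(one shortest path: (0, 0, 0) → (1, 0, 0) → (2, 0, 0) → (2, 1, 0) → (3, 1, 0) → (3, 1, 1))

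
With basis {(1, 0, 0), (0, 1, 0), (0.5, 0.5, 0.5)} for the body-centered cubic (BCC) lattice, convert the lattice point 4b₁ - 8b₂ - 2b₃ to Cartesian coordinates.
(3, -9, -1)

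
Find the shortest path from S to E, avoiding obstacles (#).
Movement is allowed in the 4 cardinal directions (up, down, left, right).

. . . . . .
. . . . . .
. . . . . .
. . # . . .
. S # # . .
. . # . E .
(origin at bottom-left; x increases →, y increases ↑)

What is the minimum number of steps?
8
(one shortest path: (1, 1) → (1, 2) → (1, 3) → (2, 3) → (3, 3) → (4, 3) → (4, 2) → (4, 1) → (4, 0))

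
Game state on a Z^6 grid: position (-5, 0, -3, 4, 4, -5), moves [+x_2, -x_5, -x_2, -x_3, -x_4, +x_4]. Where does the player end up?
(-5, 0, -4, 4, 3, -5)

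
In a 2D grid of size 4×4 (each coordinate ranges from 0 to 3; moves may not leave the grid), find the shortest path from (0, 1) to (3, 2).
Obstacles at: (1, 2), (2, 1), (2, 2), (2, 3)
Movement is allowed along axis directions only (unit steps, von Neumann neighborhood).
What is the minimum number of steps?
6
(one shortest path: (0, 1) → (1, 1) → (1, 0) → (2, 0) → (3, 0) → (3, 1) → (3, 2))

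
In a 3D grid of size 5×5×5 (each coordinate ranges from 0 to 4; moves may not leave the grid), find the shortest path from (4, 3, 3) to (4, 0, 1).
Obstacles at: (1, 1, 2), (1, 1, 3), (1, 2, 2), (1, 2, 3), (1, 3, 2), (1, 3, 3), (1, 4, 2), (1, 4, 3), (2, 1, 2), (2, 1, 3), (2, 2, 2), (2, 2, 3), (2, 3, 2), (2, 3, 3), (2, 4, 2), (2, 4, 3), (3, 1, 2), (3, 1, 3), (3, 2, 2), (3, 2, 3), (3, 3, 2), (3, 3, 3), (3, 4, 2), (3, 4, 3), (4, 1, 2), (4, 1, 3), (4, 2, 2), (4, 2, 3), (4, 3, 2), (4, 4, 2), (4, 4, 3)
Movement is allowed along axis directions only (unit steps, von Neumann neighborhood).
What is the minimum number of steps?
7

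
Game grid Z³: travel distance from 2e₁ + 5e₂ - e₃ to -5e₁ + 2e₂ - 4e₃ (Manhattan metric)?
13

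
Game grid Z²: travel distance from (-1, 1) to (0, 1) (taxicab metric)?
1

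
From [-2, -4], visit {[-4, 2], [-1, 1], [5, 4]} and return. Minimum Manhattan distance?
34
(one optimal route: (-2, -4) → (-4, 2) → (5, 4) → (-1, 1) → (-2, -4))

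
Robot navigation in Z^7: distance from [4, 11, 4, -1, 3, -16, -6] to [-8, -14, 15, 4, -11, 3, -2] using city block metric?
90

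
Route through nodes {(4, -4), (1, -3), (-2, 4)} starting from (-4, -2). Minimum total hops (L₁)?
22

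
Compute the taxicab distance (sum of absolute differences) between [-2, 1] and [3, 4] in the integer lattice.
8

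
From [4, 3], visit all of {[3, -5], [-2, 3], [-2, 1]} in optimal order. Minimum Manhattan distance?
19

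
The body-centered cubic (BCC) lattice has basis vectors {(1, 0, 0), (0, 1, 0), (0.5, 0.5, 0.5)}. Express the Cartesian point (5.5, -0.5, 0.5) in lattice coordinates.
5b₁ - b₂ + b₃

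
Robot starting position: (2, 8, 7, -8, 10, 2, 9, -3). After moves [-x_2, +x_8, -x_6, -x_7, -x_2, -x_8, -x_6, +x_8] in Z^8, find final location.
(2, 6, 7, -8, 10, 0, 8, -2)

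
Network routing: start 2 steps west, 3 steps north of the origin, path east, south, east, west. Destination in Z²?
(-1, 2)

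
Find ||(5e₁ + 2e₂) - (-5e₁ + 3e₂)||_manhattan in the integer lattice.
11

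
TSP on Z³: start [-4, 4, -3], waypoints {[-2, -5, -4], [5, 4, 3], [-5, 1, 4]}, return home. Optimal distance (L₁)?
58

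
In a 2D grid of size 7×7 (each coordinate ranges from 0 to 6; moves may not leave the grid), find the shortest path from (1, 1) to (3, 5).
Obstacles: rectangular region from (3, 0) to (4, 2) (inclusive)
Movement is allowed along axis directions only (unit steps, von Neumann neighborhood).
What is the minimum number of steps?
6
(one shortest path: (1, 1) → (2, 1) → (2, 2) → (2, 3) → (3, 3) → (3, 4) → (3, 5))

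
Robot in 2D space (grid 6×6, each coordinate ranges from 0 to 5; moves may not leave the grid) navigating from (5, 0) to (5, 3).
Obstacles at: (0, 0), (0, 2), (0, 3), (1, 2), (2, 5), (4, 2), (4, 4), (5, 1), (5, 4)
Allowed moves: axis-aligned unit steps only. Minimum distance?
7
(one shortest path: (5, 0) → (4, 0) → (3, 0) → (3, 1) → (3, 2) → (3, 3) → (4, 3) → (5, 3))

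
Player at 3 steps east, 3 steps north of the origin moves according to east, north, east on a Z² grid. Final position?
(5, 4)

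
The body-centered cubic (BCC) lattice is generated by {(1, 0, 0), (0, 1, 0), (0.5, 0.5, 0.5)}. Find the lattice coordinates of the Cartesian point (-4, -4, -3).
-b₁ - b₂ - 6b₃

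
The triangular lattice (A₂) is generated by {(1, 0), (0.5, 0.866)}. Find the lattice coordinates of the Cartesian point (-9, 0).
-9b₁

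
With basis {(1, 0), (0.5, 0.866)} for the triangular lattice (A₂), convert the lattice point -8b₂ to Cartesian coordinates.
(-4, -6.928)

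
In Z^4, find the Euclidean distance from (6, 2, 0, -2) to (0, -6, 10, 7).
16.7631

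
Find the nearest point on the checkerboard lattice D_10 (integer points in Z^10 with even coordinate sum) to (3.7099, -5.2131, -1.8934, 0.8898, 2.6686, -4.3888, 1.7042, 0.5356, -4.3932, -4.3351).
(4, -5, -2, 1, 3, -4, 2, 1, -4, -4)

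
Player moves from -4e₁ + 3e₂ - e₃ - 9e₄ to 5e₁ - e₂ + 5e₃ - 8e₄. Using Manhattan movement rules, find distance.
20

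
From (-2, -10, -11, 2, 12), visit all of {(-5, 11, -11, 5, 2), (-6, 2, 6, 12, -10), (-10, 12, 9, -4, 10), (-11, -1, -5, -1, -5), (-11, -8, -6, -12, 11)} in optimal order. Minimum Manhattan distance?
192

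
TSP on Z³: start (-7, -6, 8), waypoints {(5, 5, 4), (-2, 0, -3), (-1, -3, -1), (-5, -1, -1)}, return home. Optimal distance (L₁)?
74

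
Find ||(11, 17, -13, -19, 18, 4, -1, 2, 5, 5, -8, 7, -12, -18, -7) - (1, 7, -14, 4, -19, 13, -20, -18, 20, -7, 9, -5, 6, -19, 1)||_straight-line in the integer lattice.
64.2806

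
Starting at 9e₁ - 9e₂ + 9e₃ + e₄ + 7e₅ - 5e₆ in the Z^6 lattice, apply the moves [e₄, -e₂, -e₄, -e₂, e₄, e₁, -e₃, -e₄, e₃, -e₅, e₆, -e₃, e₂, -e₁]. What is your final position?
(9, -10, 8, 1, 6, -4)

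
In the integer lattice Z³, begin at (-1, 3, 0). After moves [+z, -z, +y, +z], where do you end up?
(-1, 4, 1)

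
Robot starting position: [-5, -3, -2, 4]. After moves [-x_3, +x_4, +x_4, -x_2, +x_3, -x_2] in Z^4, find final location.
(-5, -5, -2, 6)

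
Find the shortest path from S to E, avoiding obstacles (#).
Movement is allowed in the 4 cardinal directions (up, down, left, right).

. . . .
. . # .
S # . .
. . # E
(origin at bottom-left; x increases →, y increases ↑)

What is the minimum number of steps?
8
(one shortest path: (0, 1) → (0, 2) → (1, 2) → (1, 3) → (2, 3) → (3, 3) → (3, 2) → (3, 1) → (3, 0))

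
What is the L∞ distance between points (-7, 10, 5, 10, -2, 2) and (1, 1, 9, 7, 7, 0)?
9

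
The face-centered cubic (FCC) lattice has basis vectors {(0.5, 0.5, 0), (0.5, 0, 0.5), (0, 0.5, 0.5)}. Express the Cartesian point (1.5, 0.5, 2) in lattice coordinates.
3b₂ + b₃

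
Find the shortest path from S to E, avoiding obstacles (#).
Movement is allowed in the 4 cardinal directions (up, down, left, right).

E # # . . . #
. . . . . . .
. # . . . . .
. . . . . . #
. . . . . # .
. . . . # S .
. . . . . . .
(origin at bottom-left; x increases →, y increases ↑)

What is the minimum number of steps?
12
(one shortest path: (5, 1) → (5, 0) → (4, 0) → (3, 0) → (2, 0) → (1, 0) → (0, 0) → (0, 1) → (0, 2) → (0, 3) → (0, 4) → (0, 5) → (0, 6))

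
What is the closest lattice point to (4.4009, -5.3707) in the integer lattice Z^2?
(4, -5)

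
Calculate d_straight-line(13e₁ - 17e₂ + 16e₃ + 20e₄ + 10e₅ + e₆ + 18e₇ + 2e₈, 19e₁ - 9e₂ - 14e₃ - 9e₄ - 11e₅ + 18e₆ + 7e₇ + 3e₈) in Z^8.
51.8941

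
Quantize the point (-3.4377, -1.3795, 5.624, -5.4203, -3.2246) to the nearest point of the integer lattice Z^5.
(-3, -1, 6, -5, -3)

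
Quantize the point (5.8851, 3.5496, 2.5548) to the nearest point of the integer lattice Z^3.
(6, 4, 3)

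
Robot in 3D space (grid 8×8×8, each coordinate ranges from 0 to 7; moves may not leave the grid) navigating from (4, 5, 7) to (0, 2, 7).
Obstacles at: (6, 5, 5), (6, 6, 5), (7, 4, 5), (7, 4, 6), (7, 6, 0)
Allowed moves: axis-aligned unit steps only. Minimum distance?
7
(one shortest path: (4, 5, 7) → (3, 5, 7) → (2, 5, 7) → (1, 5, 7) → (0, 5, 7) → (0, 4, 7) → (0, 3, 7) → (0, 2, 7))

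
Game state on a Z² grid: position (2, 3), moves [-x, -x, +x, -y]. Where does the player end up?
(1, 2)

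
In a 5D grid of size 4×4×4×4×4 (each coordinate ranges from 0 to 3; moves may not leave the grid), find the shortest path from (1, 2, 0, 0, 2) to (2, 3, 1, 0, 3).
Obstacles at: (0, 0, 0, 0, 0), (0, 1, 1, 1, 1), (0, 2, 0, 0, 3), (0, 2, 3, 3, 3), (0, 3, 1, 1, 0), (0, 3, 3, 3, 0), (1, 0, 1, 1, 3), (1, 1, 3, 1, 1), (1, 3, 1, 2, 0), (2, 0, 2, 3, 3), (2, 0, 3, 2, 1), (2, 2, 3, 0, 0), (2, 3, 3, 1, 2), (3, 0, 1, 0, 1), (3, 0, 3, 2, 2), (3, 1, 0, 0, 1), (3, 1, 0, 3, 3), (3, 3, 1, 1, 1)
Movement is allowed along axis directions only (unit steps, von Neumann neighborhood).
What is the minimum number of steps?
4
(one shortest path: (1, 2, 0, 0, 2) → (2, 2, 0, 0, 2) → (2, 3, 0, 0, 2) → (2, 3, 1, 0, 2) → (2, 3, 1, 0, 3))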